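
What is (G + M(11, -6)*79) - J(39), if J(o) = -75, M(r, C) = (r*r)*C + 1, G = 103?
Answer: -57097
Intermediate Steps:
M(r, C) = 1 + C*r² (M(r, C) = r²*C + 1 = C*r² + 1 = 1 + C*r²)
(G + M(11, -6)*79) - J(39) = (103 + (1 - 6*11²)*79) - 1*(-75) = (103 + (1 - 6*121)*79) + 75 = (103 + (1 - 726)*79) + 75 = (103 - 725*79) + 75 = (103 - 57275) + 75 = -57172 + 75 = -57097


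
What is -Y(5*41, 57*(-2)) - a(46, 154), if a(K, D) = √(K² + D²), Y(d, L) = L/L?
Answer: -1 - 2*√6458 ≈ -161.72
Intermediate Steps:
Y(d, L) = 1
a(K, D) = √(D² + K²)
-Y(5*41, 57*(-2)) - a(46, 154) = -1*1 - √(154² + 46²) = -1 - √(23716 + 2116) = -1 - √25832 = -1 - 2*√6458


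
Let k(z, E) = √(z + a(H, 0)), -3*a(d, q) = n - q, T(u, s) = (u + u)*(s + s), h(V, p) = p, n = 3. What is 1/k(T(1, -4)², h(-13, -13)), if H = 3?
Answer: √255/255 ≈ 0.062622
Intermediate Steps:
T(u, s) = 4*s*u (T(u, s) = (2*u)*(2*s) = 4*s*u)
a(d, q) = -1 + q/3 (a(d, q) = -(3 - q)/3 = -1 + q/3)
k(z, E) = √(-1 + z) (k(z, E) = √(z + (-1 + (⅓)*0)) = √(z + (-1 + 0)) = √(z - 1) = √(-1 + z))
1/k(T(1, -4)², h(-13, -13)) = 1/(√(-1 + (4*(-4)*1)²)) = 1/(√(-1 + (-16)²)) = 1/(√(-1 + 256)) = 1/(√255) = √255/255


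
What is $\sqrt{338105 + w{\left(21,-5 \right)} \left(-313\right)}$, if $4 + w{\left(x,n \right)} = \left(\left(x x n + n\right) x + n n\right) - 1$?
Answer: $5 \sqrt{594327} \approx 3854.6$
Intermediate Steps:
$w{\left(x,n \right)} = -5 + n^{2} + x \left(n + n x^{2}\right)$ ($w{\left(x,n \right)} = -4 - \left(1 - n n - \left(x x n + n\right) x\right) = -4 - \left(1 - n^{2} - \left(x^{2} n + n\right) x\right) = -4 - \left(1 - n^{2} - \left(n x^{2} + n\right) x\right) = -4 - \left(1 - n^{2} - \left(n + n x^{2}\right) x\right) = -4 - \left(1 - n^{2} - x \left(n + n x^{2}\right)\right) = -4 + \left(-1 + n^{2} + x \left(n + n x^{2}\right)\right) = -5 + n^{2} + x \left(n + n x^{2}\right)$)
$\sqrt{338105 + w{\left(21,-5 \right)} \left(-313\right)} = \sqrt{338105 + \left(-5 + \left(-5\right)^{2} - 105 - 5 \cdot 21^{3}\right) \left(-313\right)} = \sqrt{338105 + \left(-5 + 25 - 105 - 46305\right) \left(-313\right)} = \sqrt{338105 - -14520070} = \sqrt{338105 + 14520070} = \sqrt{14858175} = 5 \sqrt{594327}$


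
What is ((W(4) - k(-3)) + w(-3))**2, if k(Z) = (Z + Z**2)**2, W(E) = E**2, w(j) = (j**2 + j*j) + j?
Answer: 25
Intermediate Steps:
w(j) = j + 2*j**2 (w(j) = (j**2 + j**2) + j = 2*j**2 + j = j + 2*j**2)
((W(4) - k(-3)) + w(-3))**2 = ((4**2 - (-3)**2*(1 - 3)**2) - 3*(1 + 2*(-3)))**2 = ((16 - 9*(-2)**2) - 3*(1 - 6))**2 = ((16 - 9*4) - 3*(-5))**2 = ((16 - 1*36) + 15)**2 = ((16 - 36) + 15)**2 = (-20 + 15)**2 = (-5)**2 = 25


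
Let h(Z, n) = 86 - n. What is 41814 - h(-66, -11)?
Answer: 41717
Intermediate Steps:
41814 - h(-66, -11) = 41814 - (86 - 1*(-11)) = 41814 - (86 + 11) = 41814 - 1*97 = 41814 - 97 = 41717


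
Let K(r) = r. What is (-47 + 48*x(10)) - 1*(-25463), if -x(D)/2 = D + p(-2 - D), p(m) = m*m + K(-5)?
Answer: 11112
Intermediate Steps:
p(m) = -5 + m² (p(m) = m*m - 5 = m² - 5 = -5 + m²)
x(D) = 10 - 2*D - 2*(-2 - D)² (x(D) = -2*(D + (-5 + (-2 - D)²)) = -2*(-5 + D + (-2 - D)²) = 10 - 2*D - 2*(-2 - D)²)
(-47 + 48*x(10)) - 1*(-25463) = (-47 + 48*(10 - 2*10 - 2*(2 + 10)²)) - 1*(-25463) = (-47 + 48*(10 - 20 - 2*12²)) + 25463 = (-47 + 48*(10 - 20 - 2*144)) + 25463 = (-47 + 48*(10 - 20 - 288)) + 25463 = (-47 + 48*(-298)) + 25463 = (-47 - 14304) + 25463 = -14351 + 25463 = 11112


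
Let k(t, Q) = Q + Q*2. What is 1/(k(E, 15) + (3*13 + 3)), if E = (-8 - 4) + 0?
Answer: 1/87 ≈ 0.011494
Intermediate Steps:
E = -12 (E = -12 + 0 = -12)
k(t, Q) = 3*Q (k(t, Q) = Q + 2*Q = 3*Q)
1/(k(E, 15) + (3*13 + 3)) = 1/(3*15 + (3*13 + 3)) = 1/(45 + (39 + 3)) = 1/(45 + 42) = 1/87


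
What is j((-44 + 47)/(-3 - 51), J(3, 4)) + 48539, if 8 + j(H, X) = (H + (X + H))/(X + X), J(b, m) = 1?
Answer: 436783/9 ≈ 48531.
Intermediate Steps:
j(H, X) = -8 + (X + 2*H)/(2*X) (j(H, X) = -8 + (H + (X + H))/(X + X) = -8 + (H + (H + X))/((2*X)) = -8 + (X + 2*H)*(1/(2*X)) = -8 + (X + 2*H)/(2*X))
j((-44 + 47)/(-3 - 51), J(3, 4)) + 48539 = (-15/2 + ((-44 + 47)/(-3 - 51))/1) + 48539 = (-15/2 + (3/(-54))*1) + 48539 = (-15/2 + (3*(-1/54))*1) + 48539 = (-15/2 - 1/18*1) + 48539 = (-15/2 - 1/18) + 48539 = -68/9 + 48539 = 436783/9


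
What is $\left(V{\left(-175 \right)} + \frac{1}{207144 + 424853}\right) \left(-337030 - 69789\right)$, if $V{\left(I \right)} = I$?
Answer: $\frac{44993967413206}{631997} \approx 7.1193 \cdot 10^{7}$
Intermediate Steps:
$\left(V{\left(-175 \right)} + \frac{1}{207144 + 424853}\right) \left(-337030 - 69789\right) = \left(-175 + \frac{1}{207144 + 424853}\right) \left(-337030 - 69789\right) = \left(-175 + \frac{1}{631997}\right) \left(-406819\right) = \left(- \frac{110599474}{631997}\right) \left(-406819\right) = \frac{44993967413206}{631997}$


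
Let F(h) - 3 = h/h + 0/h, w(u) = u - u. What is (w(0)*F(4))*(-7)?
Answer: 0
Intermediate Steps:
w(u) = 0
F(h) = 4 (F(h) = 3 + (h/h + 0/h) = 3 + (1 + 0) = 3 + 1 = 4)
(w(0)*F(4))*(-7) = (0*4)*(-7) = 0*(-7) = 0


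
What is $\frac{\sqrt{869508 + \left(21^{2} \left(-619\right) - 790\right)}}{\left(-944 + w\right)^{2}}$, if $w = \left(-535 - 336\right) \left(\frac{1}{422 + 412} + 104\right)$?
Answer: $\frac{695556 \sqrt{595739}}{5827066270459729} \approx 9.2132 \cdot 10^{-8}$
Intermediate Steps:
$w = - \frac{75547927}{834}$ ($w = - 871 \left(\frac{1}{834} + 104\right) = \left(-871\right) \frac{86737}{834} = - \frac{75547927}{834} \approx -90585.0$)
$\frac{\sqrt{869508 + \left(21^{2} \left(-619\right) - 790\right)}}{\left(-944 + w\right)^{2}} = \frac{\sqrt{869508 + \left(21^{2} \left(-619\right) - 790\right)}}{\left(-944 - \frac{75547927}{834}\right)^{2}} = \frac{\sqrt{869508 + \left(441 \left(-619\right) - 790\right)}}{\left(- \frac{76335223}{834}\right)^{2}} = \frac{\sqrt{869508 - 273769}}{\frac{5827066270459729}{695556}} = \sqrt{869508 - 273769} \cdot \frac{695556}{5827066270459729} = \sqrt{595739} \cdot \frac{695556}{5827066270459729} = \frac{695556 \sqrt{595739}}{5827066270459729}$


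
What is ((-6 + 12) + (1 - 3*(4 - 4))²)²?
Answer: 49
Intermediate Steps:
((-6 + 12) + (1 - 3*(4 - 4))²)² = (6 + (1 - 3*0)²)² = (6 + (1 + 0)²)² = (6 + 1²)² = (6 + 1)² = 7² = 49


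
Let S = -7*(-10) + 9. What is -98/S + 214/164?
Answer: 417/6478 ≈ 0.064372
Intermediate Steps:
S = 79 (S = 70 + 9 = 79)
-98/S + 214/164 = -98/79 + 214/164 = -98*1/79 + 214*(1/164) = -98/79 + 107/82 = 417/6478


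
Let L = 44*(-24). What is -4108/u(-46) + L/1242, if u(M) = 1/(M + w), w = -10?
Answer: 47619760/207 ≈ 2.3005e+5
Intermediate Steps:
L = -1056
u(M) = 1/(-10 + M) (u(M) = 1/(M - 10) = 1/(-10 + M))
-4108/u(-46) + L/1242 = -4108/(1/(-10 - 46)) - 1056/1242 = -4108/(1/(-56)) - 1056*1/1242 = -4108/(-1/56) - 176/207 = -4108*(-56) - 176/207 = 230048 - 176/207 = 47619760/207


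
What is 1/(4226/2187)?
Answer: 2187/4226 ≈ 0.51751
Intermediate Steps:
1/(4226/2187) = 2187/4226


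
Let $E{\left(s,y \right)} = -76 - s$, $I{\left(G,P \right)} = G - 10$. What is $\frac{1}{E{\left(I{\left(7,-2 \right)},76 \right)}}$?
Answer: $- \frac{1}{73} \approx -0.013699$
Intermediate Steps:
$I{\left(G,P \right)} = -10 + G$
$\frac{1}{E{\left(I{\left(7,-2 \right)},76 \right)}} = \frac{1}{-76 - \left(-10 + 7\right)} = \frac{1}{-76 - -3} = \frac{1}{-76 + 3} = \frac{1}{-73} = - \frac{1}{73}$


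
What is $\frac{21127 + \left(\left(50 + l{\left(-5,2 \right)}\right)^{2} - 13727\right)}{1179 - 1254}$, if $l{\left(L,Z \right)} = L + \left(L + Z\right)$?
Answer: $- \frac{9164}{75} \approx -122.19$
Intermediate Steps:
$l{\left(L,Z \right)} = Z + 2 L$
$\frac{21127 + \left(\left(50 + l{\left(-5,2 \right)}\right)^{2} - 13727\right)}{1179 - 1254} = \frac{21127 + \left(\left(50 + \left(2 + 2 \left(-5\right)\right)\right)^{2} - 13727\right)}{1179 - 1254} = \frac{21127 - \left(13727 - \left(50 + \left(2 - 10\right)\right)^{2}\right)}{-75} = \left(21127 - \left(13727 - \left(50 - 8\right)^{2}\right)\right) \left(- \frac{1}{75}\right) = \left(21127 - \left(13727 - 42^{2}\right)\right) \left(- \frac{1}{75}\right) = \left(21127 + \left(1764 - 13727\right)\right) \left(- \frac{1}{75}\right) = \left(21127 - 11963\right) \left(- \frac{1}{75}\right) = 9164 \left(- \frac{1}{75}\right) = - \frac{9164}{75}$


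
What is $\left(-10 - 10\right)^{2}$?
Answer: $400$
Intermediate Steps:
$\left(-10 - 10\right)^{2} = \left(-20\right)^{2} = 400$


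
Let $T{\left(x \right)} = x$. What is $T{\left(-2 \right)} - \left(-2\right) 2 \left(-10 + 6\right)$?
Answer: $-18$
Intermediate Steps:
$T{\left(-2 \right)} - \left(-2\right) 2 \left(-10 + 6\right) = -2 - \left(-2\right) 2 \left(-10 + 6\right) = -2 - \left(-4\right) \left(-4\right) = -2 - 16 = -18$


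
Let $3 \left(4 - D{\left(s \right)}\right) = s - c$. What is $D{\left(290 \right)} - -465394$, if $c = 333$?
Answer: $\frac{1396237}{3} \approx 4.6541 \cdot 10^{5}$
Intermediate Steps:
$D{\left(s \right)} = 115 - \frac{s}{3}$ ($D{\left(s \right)} = 4 - \frac{s - 333}{3} = 4 - \frac{-333 + s}{3} = 4 - \left(-111 + \frac{s}{3}\right) = 115 - \frac{s}{3}$)
$D{\left(290 \right)} - -465394 = \left(115 - \frac{290}{3}\right) - -465394 = \left(115 - \frac{290}{3}\right) + 465394 = \frac{55}{3} + 465394 = \frac{1396237}{3}$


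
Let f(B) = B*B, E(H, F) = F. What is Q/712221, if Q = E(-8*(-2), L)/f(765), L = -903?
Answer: -301/138936511575 ≈ -2.1665e-9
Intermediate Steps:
f(B) = B**2
Q = -301/195075 (Q = -903/(765**2) = -903/585225 = -903*1/585225 = -301/195075 ≈ -0.0015430)
Q/712221 = -301/195075/712221 = -301/195075*1/712221 = -301/138936511575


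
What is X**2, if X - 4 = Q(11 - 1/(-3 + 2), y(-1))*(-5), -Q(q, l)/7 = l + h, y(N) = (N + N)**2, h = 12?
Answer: 318096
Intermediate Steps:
y(N) = 4*N**2 (y(N) = (2*N)**2 = 4*N**2)
Q(q, l) = -84 - 7*l (Q(q, l) = -7*(l + 12) = -7*(12 + l) = -84 - 7*l)
X = 564 (X = 4 + (-84 - 28*(-1)**2)*(-5) = 4 + (-84 - 28)*(-5) = 4 - 112*(-5) = 4 + 560 = 564)
X**2 = 564**2 = 318096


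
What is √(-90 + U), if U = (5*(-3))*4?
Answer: 5*I*√6 ≈ 12.247*I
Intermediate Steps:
U = -60 (U = -15*4 = -60)
√(-90 + U) = √(-90 - 60) = √(-150) = 5*I*√6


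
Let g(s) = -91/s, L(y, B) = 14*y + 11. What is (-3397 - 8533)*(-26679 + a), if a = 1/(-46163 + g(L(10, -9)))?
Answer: 1109319473576155/3485352 ≈ 3.1828e+8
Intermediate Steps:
L(y, B) = 11 + 14*y
a = -151/6970704 (a = 1/(-46163 - 91/(11 + 14*10)) = 1/(-46163 - 91/(11 + 140)) = 1/(-46163 - 91/151) = 1/(-6970704/151) = -151/6970704 ≈ -2.1662e-5)
(-3397 - 8533)*(-26679 + a) = (-3397 - 8533)*(-26679 - 151/6970704) = -11930*(-185971412167/6970704) = 1109319473576155/3485352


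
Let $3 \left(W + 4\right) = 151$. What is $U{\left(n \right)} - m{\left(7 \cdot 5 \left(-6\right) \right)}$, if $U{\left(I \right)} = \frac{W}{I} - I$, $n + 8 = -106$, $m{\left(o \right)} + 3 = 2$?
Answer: $\frac{39191}{342} \approx 114.59$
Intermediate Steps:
$W = \frac{139}{3}$ ($W = -4 + \frac{1}{3} \cdot 151 = -4 + \frac{151}{3} = \frac{139}{3} \approx 46.333$)
$m{\left(o \right)} = -1$ ($m{\left(o \right)} = -3 + 2 = -1$)
$n = -114$ ($n = -8 - 106 = -114$)
$U{\left(I \right)} = - I + \frac{139}{3 I}$ ($U{\left(I \right)} = \frac{139}{3 I} - I = - I + \frac{139}{3 I}$)
$U{\left(n \right)} - m{\left(7 \cdot 5 \left(-6\right) \right)} = \left(\left(-1\right) \left(-114\right) + \frac{139}{3 \left(-114\right)}\right) - -1 = \left(114 + \frac{139}{3} \left(- \frac{1}{114}\right)\right) + 1 = \left(114 - \frac{139}{342}\right) + 1 = \frac{38849}{342} + 1 = \frac{39191}{342}$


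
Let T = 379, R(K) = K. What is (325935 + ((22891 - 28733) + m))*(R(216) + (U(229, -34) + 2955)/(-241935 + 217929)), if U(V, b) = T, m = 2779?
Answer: 278851739144/4001 ≈ 6.9695e+7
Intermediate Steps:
U(V, b) = 379
(325935 + ((22891 - 28733) + m))*(R(216) + (U(229, -34) + 2955)/(-241935 + 217929)) = (325935 + ((22891 - 28733) + 2779))*(216 + (379 + 2955)/(-241935 + 217929)) = (325935 + (-5842 + 2779))*(216 + 3334/(-24006)) = (325935 - 3063)*(216 + 3334*(-1/24006)) = 322872*(216 - 1667/12003) = 322872*(2590981/12003) = 278851739144/4001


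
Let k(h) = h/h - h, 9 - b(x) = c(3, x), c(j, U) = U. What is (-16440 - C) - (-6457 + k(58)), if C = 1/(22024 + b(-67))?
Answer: -219364601/22100 ≈ -9926.0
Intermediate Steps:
b(x) = 9 - x
k(h) = 1 - h
C = 1/22100 (C = 1/(22024 + (9 - 1*(-67))) = 1/(22024 + (9 + 67)) = 1/(22024 + 76) = 1/22100 ≈ 4.5249e-5)
(-16440 - C) - (-6457 + k(58)) = (-16440 - 1*1/22100) - (-6457 + (1 - 1*58)) = (-16440 - 1/22100) - (-6457 + (1 - 58)) = -363324001/22100 - (-6457 - 57) = -363324001/22100 - 1*(-6514) = -363324001/22100 + 6514 = -219364601/22100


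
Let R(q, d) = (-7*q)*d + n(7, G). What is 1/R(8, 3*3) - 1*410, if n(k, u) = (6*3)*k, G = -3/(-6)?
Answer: -154981/378 ≈ -410.00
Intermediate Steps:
G = ½ (G = -3*(-⅙) = ½ ≈ 0.50000)
n(k, u) = 18*k
R(q, d) = 126 - 7*d*q (R(q, d) = (-7*q)*d + 18*7 = -7*d*q + 126 = 126 - 7*d*q)
1/R(8, 3*3) - 1*410 = 1/(126 - 7*3*3*8) - 1*410 = 1/(126 - 7*9*8) - 410 = 1/(126 - 504) - 410 = 1/(-378) - 410 = -1/378 - 410 = -154981/378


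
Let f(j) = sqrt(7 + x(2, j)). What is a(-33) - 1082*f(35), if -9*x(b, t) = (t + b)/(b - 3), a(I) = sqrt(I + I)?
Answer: -10820/3 + I*sqrt(66) ≈ -3606.7 + 8.124*I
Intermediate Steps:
a(I) = sqrt(2)*sqrt(I) (a(I) = sqrt(2*I) = sqrt(2)*sqrt(I))
x(b, t) = -(b + t)/(9*(-3 + b)) (x(b, t) = -(t + b)/(9*(b - 3)) = -(b + t)/(9*(-3 + b)))
f(j) = sqrt(65/9 + j/9) (f(j) = sqrt(7 + (-1*2 - j)/(9*(-3 + 2))) = sqrt(7 + (1/9)*(-2 - j)/(-1)) = sqrt(7 + (1/9)*(-1)*(-2 - j)) = sqrt(7 + (2/9 + j/9)) = sqrt(65/9 + j/9))
a(-33) - 1082*f(35) = sqrt(2)*sqrt(-33) - 1082*sqrt(65 + 35)/3 = sqrt(2)*(I*sqrt(33)) - 1082*sqrt(100)/3 = I*sqrt(66) - 1082*10/3 = I*sqrt(66) - 10820/3 = -10820/3 + I*sqrt(66)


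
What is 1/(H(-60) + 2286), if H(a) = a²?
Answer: 1/5886 ≈ 0.00016989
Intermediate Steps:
1/(H(-60) + 2286) = 1/((-60)² + 2286) = 1/(3600 + 2286) = 1/5886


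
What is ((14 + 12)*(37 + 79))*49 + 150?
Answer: 147934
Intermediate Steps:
((14 + 12)*(37 + 79))*49 + 150 = (26*116)*49 + 150 = 3016*49 + 150 = 147784 + 150 = 147934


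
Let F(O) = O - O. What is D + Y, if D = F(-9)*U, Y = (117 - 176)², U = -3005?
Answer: 3481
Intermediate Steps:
F(O) = 0
Y = 3481 (Y = (-59)² = 3481)
D = 0 (D = 0*(-3005) = 0)
D + Y = 0 + 3481 = 3481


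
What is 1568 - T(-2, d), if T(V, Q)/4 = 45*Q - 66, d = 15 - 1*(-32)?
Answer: -6628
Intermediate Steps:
d = 47 (d = 15 + 32 = 47)
T(V, Q) = -264 + 180*Q (T(V, Q) = 4*(45*Q - 66) = 4*(-66 + 45*Q) = -264 + 180*Q)
1568 - T(-2, d) = 1568 - (-264 + 180*47) = 1568 - (-264 + 8460) = 1568 - 1*8196 = 1568 - 8196 = -6628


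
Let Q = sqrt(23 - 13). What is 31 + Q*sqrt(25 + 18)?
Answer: 31 + sqrt(430) ≈ 51.736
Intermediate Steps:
Q = sqrt(10) ≈ 3.1623
31 + Q*sqrt(25 + 18) = 31 + sqrt(10)*sqrt(25 + 18) = 31 + sqrt(10)*sqrt(43) = 31 + sqrt(430)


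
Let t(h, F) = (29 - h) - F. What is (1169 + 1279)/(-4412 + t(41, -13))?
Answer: -2448/4411 ≈ -0.55498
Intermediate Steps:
t(h, F) = 29 - F - h
(1169 + 1279)/(-4412 + t(41, -13)) = (1169 + 1279)/(-4412 + (29 - 1*(-13) - 1*41)) = 2448/(-4412 + (29 + 13 - 41)) = 2448/(-4412 + 1) = 2448/(-4411) = 2448*(-1/4411) = -2448/4411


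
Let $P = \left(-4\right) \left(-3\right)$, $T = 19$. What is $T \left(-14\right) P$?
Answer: $-3192$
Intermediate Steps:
$P = 12$
$T \left(-14\right) P = 19 \left(-14\right) 12 = \left(-266\right) 12 = -3192$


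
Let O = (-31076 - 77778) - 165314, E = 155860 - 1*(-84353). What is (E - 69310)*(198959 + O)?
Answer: -12853443727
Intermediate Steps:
E = 240213 (E = 155860 + 84353 = 240213)
O = -274168 (O = -108854 - 165314 = -274168)
(E - 69310)*(198959 + O) = (240213 - 69310)*(198959 - 274168) = 170903*(-75209) = -12853443727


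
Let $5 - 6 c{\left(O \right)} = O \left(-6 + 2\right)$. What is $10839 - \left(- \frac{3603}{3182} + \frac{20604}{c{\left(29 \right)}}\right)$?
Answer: $\frac{3780317853}{385022} \approx 9818.5$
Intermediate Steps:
$c{\left(O \right)} = \frac{5}{6} + \frac{2 O}{3}$ ($c{\left(O \right)} = \frac{5}{6} - \frac{O \left(-6 + 2\right)}{6} = \frac{5}{6} - \frac{O \left(-4\right)}{6} = \frac{5}{6} - \frac{\left(-4\right) O}{6} = \frac{5}{6} + \frac{2 O}{3}$)
$10839 - \left(- \frac{3603}{3182} + \frac{20604}{c{\left(29 \right)}}\right) = 10839 - \left(- \frac{3603}{3182} + \frac{20604}{\frac{5}{6} + \frac{2}{3} \cdot 29}\right) = 10839 - \left(- \frac{3603}{3182} + \frac{20604}{\frac{5}{6} + \frac{58}{3}}\right) = 10839 + \left(- \frac{20604}{\frac{121}{6}} + \frac{3603}{3182}\right) = 10839 + \left(\left(-20604\right) \frac{6}{121} + \frac{3603}{3182}\right) = 10839 + \left(- \frac{123624}{121} + \frac{3603}{3182}\right) = 10839 - \frac{392935605}{385022} = \frac{3780317853}{385022}$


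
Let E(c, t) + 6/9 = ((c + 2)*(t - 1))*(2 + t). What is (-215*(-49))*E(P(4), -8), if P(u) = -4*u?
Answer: -23914450/3 ≈ -7.9715e+6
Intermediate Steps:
E(c, t) = -2/3 + (-1 + t)*(2 + c)*(2 + t) (E(c, t) = -2/3 + ((c + 2)*(t - 1))*(2 + t) = -2/3 + ((2 + c)*(-1 + t))*(2 + t) = -2/3 + ((-1 + t)*(2 + c))*(2 + t) = -2/3 + (-1 + t)*(2 + c)*(2 + t))
(-215*(-49))*E(P(4), -8) = (-215*(-49))*(-14/3 - (-8)*4 + 2*(-8) + 2*(-8)**2 - 4*4*(-8) - 4*4*(-8)**2) = 10535*(-14/3 - 2*(-16) - 16 + 2*64 - 16*(-8) - 16*64) = 10535*(-14/3 + 32 - 16 + 128 + 128 - 1024) = 10535*(-2270/3) = -23914450/3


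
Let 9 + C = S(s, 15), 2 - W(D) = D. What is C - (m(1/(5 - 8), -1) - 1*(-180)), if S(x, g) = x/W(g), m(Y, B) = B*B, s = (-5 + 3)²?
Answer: -2474/13 ≈ -190.31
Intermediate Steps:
s = 4 (s = (-2)² = 4)
W(D) = 2 - D
m(Y, B) = B²
S(x, g) = x/(2 - g)
C = -121/13 (C = -9 - 1*4/(-2 + 15) = -9 - 1*4/13 = -9 - 1*4*1/13 = -9 - 4/13 = -121/13 ≈ -9.3077)
C - (m(1/(5 - 8), -1) - 1*(-180)) = -121/13 - ((-1)² - 1*(-180)) = -121/13 - (1 + 180) = -121/13 - 1*181 = -121/13 - 181 = -2474/13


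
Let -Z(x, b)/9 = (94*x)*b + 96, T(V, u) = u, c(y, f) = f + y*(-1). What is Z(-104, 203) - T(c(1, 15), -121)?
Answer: 17860009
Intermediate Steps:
c(y, f) = f - y
Z(x, b) = -864 - 846*b*x (Z(x, b) = -9*((94*x)*b + 96) = -9*(94*b*x + 96) = -9*(96 + 94*b*x) = -864 - 846*b*x)
Z(-104, 203) - T(c(1, 15), -121) = (-864 - 846*203*(-104)) - 1*(-121) = (-864 + 17860752) + 121 = 17859888 + 121 = 17860009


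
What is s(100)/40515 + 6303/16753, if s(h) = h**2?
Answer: 7689019/12340869 ≈ 0.62305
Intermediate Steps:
s(100)/40515 + 6303/16753 = 100**2/40515 + 6303/16753 = 10000*(1/40515) + 6303*(1/16753) = 2000/8103 + 573/1523 = 7689019/12340869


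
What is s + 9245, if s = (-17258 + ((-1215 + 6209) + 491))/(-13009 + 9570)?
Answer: 31805328/3439 ≈ 9248.4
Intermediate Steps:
s = 11773/3439 (s = (-17258 + (4994 + 491))/(-3439) = (-17258 + 5485)*(-1/3439) = -11773*(-1/3439) = 11773/3439 ≈ 3.4234)
s + 9245 = 11773/3439 + 9245 = 31805328/3439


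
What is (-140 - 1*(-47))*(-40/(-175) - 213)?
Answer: 692571/35 ≈ 19788.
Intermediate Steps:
(-140 - 1*(-47))*(-40/(-175) - 213) = (-140 + 47)*(-40*(-1/175) - 213) = -93*(8/35 - 213) = -93*(-7447/35) = 692571/35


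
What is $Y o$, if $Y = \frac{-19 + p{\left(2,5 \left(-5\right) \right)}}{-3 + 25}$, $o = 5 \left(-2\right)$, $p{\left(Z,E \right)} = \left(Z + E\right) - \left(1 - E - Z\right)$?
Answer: $30$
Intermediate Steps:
$p{\left(Z,E \right)} = -1 + 2 E + 2 Z$ ($p{\left(Z,E \right)} = \left(E + Z\right) - \left(1 - E - Z\right) = \left(E + Z\right) + \left(-1 + E + Z\right) = -1 + 2 E + 2 Z$)
$o = -10$
$Y = -3$ ($Y = \frac{-19 + \left(-1 + 2 \cdot 5 \left(-5\right) + 2 \cdot 2\right)}{-3 + 25} = \frac{-19 + \left(-1 + 2 \left(-25\right) + 4\right)}{22} = \left(-19 - 47\right) \frac{1}{22} = \left(-66\right) \frac{1}{22} = -3$)
$Y o = \left(-3\right) \left(-10\right) = 30$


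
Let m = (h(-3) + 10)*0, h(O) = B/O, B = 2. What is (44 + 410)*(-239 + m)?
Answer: -108506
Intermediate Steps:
h(O) = 2/O
m = 0 (m = (2/(-3) + 10)*0 = (2*(-⅓) + 10)*0 = (-⅔ + 10)*0 = (28/3)*0 = 0)
(44 + 410)*(-239 + m) = (44 + 410)*(-239 + 0) = 454*(-239) = -108506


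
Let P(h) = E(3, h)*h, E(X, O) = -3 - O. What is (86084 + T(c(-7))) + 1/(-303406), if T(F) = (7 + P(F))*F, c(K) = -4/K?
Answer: 8958906831961/104068258 ≈ 86087.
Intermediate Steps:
P(h) = h*(-3 - h) (P(h) = (-3 - h)*h = h*(-3 - h))
T(F) = F*(7 - F*(3 + F)) (T(F) = (7 - F*(3 + F))*F = F*(7 - F*(3 + F)))
(86084 + T(c(-7))) + 1/(-303406) = (86084 - (-4/(-7))*(-7 + (-4/(-7))*(3 - 4/(-7)))) + 1/(-303406) = (86084 - (-4*(-1/7))*(-7 + (-4*(-1/7))*(3 - 4*(-1/7)))) - 1/303406 = (86084 - 1*4/7*(-7 + 4*(3 + 4/7)/7)) - 1/303406 = (86084 - 1*4/7*(-7 + (4/7)*(25/7))) - 1/303406 = (86084 - 1*4/7*(-7 + 100/49)) - 1/303406 = (86084 - 1*4/7*(-243/49)) - 1/303406 = (86084 + 972/343) - 1/303406 = 29527784/343 - 1/303406 = 8958906831961/104068258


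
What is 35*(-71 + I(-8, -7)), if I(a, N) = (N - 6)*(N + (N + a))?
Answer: 7525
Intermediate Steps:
I(a, N) = (-6 + N)*(a + 2*N)
35*(-71 + I(-8, -7)) = 35*(-71 + (-12*(-7) - 6*(-8) + 2*(-7)² - 7*(-8))) = 35*(-71 + (84 + 48 + 2*49 + 56)) = 35*(-71 + (84 + 48 + 98 + 56)) = 35*(-71 + 286) = 35*215 = 7525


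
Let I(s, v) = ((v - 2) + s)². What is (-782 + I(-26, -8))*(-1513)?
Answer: -777682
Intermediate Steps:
I(s, v) = (-2 + s + v)² (I(s, v) = ((-2 + v) + s)² = (-2 + s + v)²)
(-782 + I(-26, -8))*(-1513) = (-782 + (-2 - 26 - 8)²)*(-1513) = (-782 + (-36)²)*(-1513) = (-782 + 1296)*(-1513) = 514*(-1513) = -777682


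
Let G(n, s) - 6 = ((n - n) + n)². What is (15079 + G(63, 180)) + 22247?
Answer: 41301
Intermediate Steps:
G(n, s) = 6 + n² (G(n, s) = 6 + ((n - n) + n)² = 6 + (0 + n)² = 6 + n²)
(15079 + G(63, 180)) + 22247 = (15079 + (6 + 63²)) + 22247 = (15079 + (6 + 3969)) + 22247 = (15079 + 3975) + 22247 = 19054 + 22247 = 41301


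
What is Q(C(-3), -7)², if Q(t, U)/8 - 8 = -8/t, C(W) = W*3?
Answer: 409600/81 ≈ 5056.8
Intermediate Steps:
C(W) = 3*W
Q(t, U) = 64 - 64/t (Q(t, U) = 64 + 8*(-8/t) = 64 - 64/t)
Q(C(-3), -7)² = (64 - 64/(3*(-3)))² = (64 - 64/(-9))² = (64 - 64*(-⅑))² = (64 + 64/9)² = (640/9)² = 409600/81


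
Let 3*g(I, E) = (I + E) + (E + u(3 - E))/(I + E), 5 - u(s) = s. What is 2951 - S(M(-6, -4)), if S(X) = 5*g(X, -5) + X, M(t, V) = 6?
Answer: 8870/3 ≈ 2956.7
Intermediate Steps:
u(s) = 5 - s
g(I, E) = E/3 + I/3 + (2 + 2*E)/(3*(E + I)) (g(I, E) = ((I + E) + (E + (5 - (3 - E)))/(I + E))/3 = ((E + I) + (E + (5 + (-3 + E)))/(E + I))/3 = ((E + I) + (E + (2 + E))/(E + I))/3 = ((E + I) + (2 + 2*E)/(E + I))/3 = (E + I + (2 + 2*E)/(E + I))/3 = E/3 + I/3 + (2 + 2*E)/(3*(E + I)))
S(X) = X + 5*(17 + X² - 10*X)/(3*(-5 + X)) (S(X) = 5*((2 + (-5)² + X² + 2*(-5) + 2*(-5)*X)/(3*(-5 + X))) + X = 5*((2 + 25 + X² - 10 - 10*X)/(3*(-5 + X))) + X = 5*((17 + X² - 10*X)/(3*(-5 + X))) + X = 5*(17 + X² - 10*X)/(3*(-5 + X)) + X = X + 5*(17 + X² - 10*X)/(3*(-5 + X)))
2951 - S(M(-6, -4)) = 2951 - (85 - 65*6 + 8*6²)/(3*(-5 + 6)) = 2951 - (85 - 390 + 8*36)/(3*1) = 2951 - (85 - 390 + 288)/3 = 2951 - (-17)/3 = 2951 - 1*(-17/3) = 2951 + 17/3 = 8870/3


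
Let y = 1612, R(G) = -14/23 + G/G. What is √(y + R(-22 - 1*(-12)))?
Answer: √852955/23 ≈ 40.155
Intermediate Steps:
R(G) = 9/23 (R(G) = -14*1/23 + 1 = -14/23 + 1 = 9/23)
√(y + R(-22 - 1*(-12))) = √(1612 + 9/23) = √(37085/23) = √852955/23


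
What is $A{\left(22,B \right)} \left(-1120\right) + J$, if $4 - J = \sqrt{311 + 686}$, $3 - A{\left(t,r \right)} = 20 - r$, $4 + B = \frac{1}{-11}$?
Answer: $\frac{259884}{11} - \sqrt{997} \approx 23594.0$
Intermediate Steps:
$B = - \frac{45}{11}$ ($B = -4 + \frac{1}{-11} = -4 - \frac{1}{11} = - \frac{45}{11} \approx -4.0909$)
$A{\left(t,r \right)} = -17 + r$ ($A{\left(t,r \right)} = 3 - \left(20 - r\right) = 3 + \left(-20 + r\right) = -17 + r$)
$J = 4 - \sqrt{997}$ ($J = 4 - \sqrt{311 + 686} = 4 - \sqrt{997} \approx -27.575$)
$A{\left(22,B \right)} \left(-1120\right) + J = \left(-17 - \frac{45}{11}\right) \left(-1120\right) + \left(4 - \sqrt{997}\right) = \left(- \frac{232}{11}\right) \left(-1120\right) + \left(4 - \sqrt{997}\right) = \frac{259840}{11} + \left(4 - \sqrt{997}\right) = \frac{259884}{11} - \sqrt{997}$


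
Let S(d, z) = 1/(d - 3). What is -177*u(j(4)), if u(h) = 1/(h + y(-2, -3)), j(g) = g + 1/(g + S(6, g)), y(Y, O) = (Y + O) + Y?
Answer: 767/12 ≈ 63.917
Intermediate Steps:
S(d, z) = 1/(-3 + d)
y(Y, O) = O + 2*Y (y(Y, O) = (O + Y) + Y = O + 2*Y)
j(g) = g + 1/(⅓ + g) (j(g) = g + 1/(g + 1/(-3 + 6)) = g + 1/(g + 1/3) = g + 1/(g + ⅓) = g + 1/(⅓ + g))
u(h) = 1/(-7 + h) (u(h) = 1/(h + (-3 + 2*(-2))) = 1/(h + (-3 - 4)) = 1/(h - 7) = 1/(-7 + h))
-177*u(j(4)) = -177/(-7 + (3 + 4 + 3*4²)/(1 + 3*4)) = -177/(-7 + (3 + 4 + 3*16)/(1 + 12)) = -177/(-7 + (3 + 4 + 48)/13) = -177/(-7 + (1/13)*55) = -177/(-7 + 55/13) = -177/(-36/13) = -177*(-13/36) = 767/12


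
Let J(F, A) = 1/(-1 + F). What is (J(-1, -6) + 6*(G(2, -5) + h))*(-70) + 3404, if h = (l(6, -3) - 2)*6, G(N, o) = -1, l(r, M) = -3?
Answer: 16459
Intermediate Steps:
h = -30 (h = (-3 - 2)*6 = -5*6 = -30)
(J(-1, -6) + 6*(G(2, -5) + h))*(-70) + 3404 = (1/(-1 - 1) + 6*(-1 - 30))*(-70) + 3404 = (1/(-2) + 6*(-31))*(-70) + 3404 = (-1/2 - 186)*(-70) + 3404 = -373/2*(-70) + 3404 = 13055 + 3404 = 16459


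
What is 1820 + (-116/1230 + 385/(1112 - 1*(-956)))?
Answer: 210439021/115620 ≈ 1820.1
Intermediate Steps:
1820 + (-116/1230 + 385/(1112 - 1*(-956))) = 1820 + (-116*1/1230 + 385/(1112 + 956)) = 1820 + (-58/615 + 385/2068) = 1820 + (-58/615 + 385*(1/2068)) = 1820 + (-58/615 + 35/188) = 1820 + 10621/115620 = 210439021/115620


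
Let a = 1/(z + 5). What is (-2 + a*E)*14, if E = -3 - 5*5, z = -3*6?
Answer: 28/13 ≈ 2.1538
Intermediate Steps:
z = -18
a = -1/13 (a = 1/(-18 + 5) = 1/(-13) = -1/13 ≈ -0.076923)
E = -28 (E = -3 - 25 = -28)
(-2 + a*E)*14 = (-2 - 1/13*(-28))*14 = (-2 + 28/13)*14 = (2/13)*14 = 28/13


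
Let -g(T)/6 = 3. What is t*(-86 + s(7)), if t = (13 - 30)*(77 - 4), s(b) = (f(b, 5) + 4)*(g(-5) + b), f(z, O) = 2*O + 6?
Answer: 379746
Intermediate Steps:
f(z, O) = 6 + 2*O
g(T) = -18 (g(T) = -6*3 = -18)
s(b) = -360 + 20*b (s(b) = ((6 + 2*5) + 4)*(-18 + b) = ((6 + 10) + 4)*(-18 + b) = (16 + 4)*(-18 + b) = 20*(-18 + b) = -360 + 20*b)
t = -1241 (t = -17*73 = -1241)
t*(-86 + s(7)) = -1241*(-86 + (-360 + 20*7)) = -1241*(-86 + (-360 + 140)) = -1241*(-86 - 220) = -1241*(-306) = 379746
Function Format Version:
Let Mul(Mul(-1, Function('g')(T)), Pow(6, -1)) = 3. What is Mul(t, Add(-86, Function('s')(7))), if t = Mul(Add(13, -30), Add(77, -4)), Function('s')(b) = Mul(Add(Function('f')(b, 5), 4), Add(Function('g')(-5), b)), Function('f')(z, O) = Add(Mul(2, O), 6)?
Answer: 379746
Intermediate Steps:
Function('f')(z, O) = Add(6, Mul(2, O))
Function('g')(T) = -18 (Function('g')(T) = Mul(-6, 3) = -18)
Function('s')(b) = Add(-360, Mul(20, b)) (Function('s')(b) = Mul(Add(Add(6, Mul(2, 5)), 4), Add(-18, b)) = Mul(Add(Add(6, 10), 4), Add(-18, b)) = Mul(Add(16, 4), Add(-18, b)) = Mul(20, Add(-18, b)) = Add(-360, Mul(20, b)))
t = -1241 (t = Mul(-17, 73) = -1241)
Mul(t, Add(-86, Function('s')(7))) = Mul(-1241, Add(-86, Add(-360, Mul(20, 7)))) = Mul(-1241, Add(-86, Add(-360, 140))) = Mul(-1241, Add(-86, -220)) = Mul(-1241, -306) = 379746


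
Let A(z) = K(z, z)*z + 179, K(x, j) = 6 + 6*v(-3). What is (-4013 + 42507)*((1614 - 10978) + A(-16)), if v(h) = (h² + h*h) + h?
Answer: -412694174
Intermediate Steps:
v(h) = h + 2*h² (v(h) = (h² + h²) + h = 2*h² + h = h + 2*h²)
K(x, j) = 96 (K(x, j) = 6 + 6*(-3*(1 + 2*(-3))) = 6 + 6*(-3*(1 - 6)) = 6 + 6*(-3*(-5)) = 6 + 6*15 = 6 + 90 = 96)
A(z) = 179 + 96*z (A(z) = 96*z + 179 = 179 + 96*z)
(-4013 + 42507)*((1614 - 10978) + A(-16)) = (-4013 + 42507)*((1614 - 10978) + (179 + 96*(-16))) = 38494*(-9364 + (179 - 1536)) = 38494*(-9364 - 1357) = 38494*(-10721) = -412694174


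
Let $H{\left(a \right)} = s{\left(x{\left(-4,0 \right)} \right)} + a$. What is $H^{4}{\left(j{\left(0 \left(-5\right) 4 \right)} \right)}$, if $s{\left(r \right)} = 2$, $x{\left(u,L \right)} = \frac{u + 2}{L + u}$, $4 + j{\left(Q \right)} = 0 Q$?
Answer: $16$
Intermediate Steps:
$j{\left(Q \right)} = -4$ ($j{\left(Q \right)} = -4 + 0 Q = -4 + 0 = -4$)
$x{\left(u,L \right)} = \frac{2 + u}{L + u}$
$H{\left(a \right)} = 2 + a$
$H^{4}{\left(j{\left(0 \left(-5\right) 4 \right)} \right)} = \left(2 - 4\right)^{4} = \left(-2\right)^{4} = 16$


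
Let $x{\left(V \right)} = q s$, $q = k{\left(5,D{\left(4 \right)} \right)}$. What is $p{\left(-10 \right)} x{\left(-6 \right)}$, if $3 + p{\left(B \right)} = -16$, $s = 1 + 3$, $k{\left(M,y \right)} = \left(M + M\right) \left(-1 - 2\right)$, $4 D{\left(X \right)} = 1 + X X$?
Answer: $2280$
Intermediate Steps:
$D{\left(X \right)} = \frac{1}{4} + \frac{X^{2}}{4}$ ($D{\left(X \right)} = \frac{1 + X X}{4} = \frac{1 + X^{2}}{4} = \frac{1}{4} + \frac{X^{2}}{4}$)
$k{\left(M,y \right)} = - 6 M$ ($k{\left(M,y \right)} = 2 M \left(-3\right) = - 6 M$)
$s = 4$
$p{\left(B \right)} = -19$ ($p{\left(B \right)} = -3 - 16 = -19$)
$q = -30$ ($q = \left(-6\right) 5 = -30$)
$x{\left(V \right)} = -120$ ($x{\left(V \right)} = \left(-30\right) 4 = -120$)
$p{\left(-10 \right)} x{\left(-6 \right)} = \left(-19\right) \left(-120\right) = 2280$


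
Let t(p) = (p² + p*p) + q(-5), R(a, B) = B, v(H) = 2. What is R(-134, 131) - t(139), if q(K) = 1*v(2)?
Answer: -38513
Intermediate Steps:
q(K) = 2 (q(K) = 1*2 = 2)
t(p) = 2 + 2*p² (t(p) = (p² + p*p) + 2 = (p² + p²) + 2 = 2*p² + 2 = 2 + 2*p²)
R(-134, 131) - t(139) = 131 - (2 + 2*139²) = 131 - (2 + 2*19321) = 131 - (2 + 38642) = 131 - 1*38644 = 131 - 38644 = -38513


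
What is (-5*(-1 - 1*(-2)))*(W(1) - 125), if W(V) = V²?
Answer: 620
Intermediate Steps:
(-5*(-1 - 1*(-2)))*(W(1) - 125) = (-5*(-1 - 1*(-2)))*(1² - 125) = (-5*(-1 + 2))*(1 - 125) = -5*1*(-124) = -5*(-124) = 620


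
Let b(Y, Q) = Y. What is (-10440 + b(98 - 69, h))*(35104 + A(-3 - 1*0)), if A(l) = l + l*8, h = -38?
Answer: -365186647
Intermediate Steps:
A(l) = 9*l (A(l) = l + 8*l = 9*l)
(-10440 + b(98 - 69, h))*(35104 + A(-3 - 1*0)) = (-10440 + (98 - 69))*(35104 + 9*(-3 - 1*0)) = (-10440 + 29)*(35104 + 9*(-3 + 0)) = -10411*(35104 + 9*(-3)) = -10411*(35104 - 27) = -10411*35077 = -365186647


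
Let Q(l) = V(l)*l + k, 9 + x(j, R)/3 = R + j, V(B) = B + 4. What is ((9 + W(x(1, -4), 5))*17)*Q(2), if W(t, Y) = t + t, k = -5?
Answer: -7497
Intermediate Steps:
V(B) = 4 + B
x(j, R) = -27 + 3*R + 3*j (x(j, R) = -27 + 3*(R + j) = -27 + (3*R + 3*j) = -27 + 3*R + 3*j)
W(t, Y) = 2*t
Q(l) = -5 + l*(4 + l) (Q(l) = (4 + l)*l - 5 = l*(4 + l) - 5 = -5 + l*(4 + l))
((9 + W(x(1, -4), 5))*17)*Q(2) = ((9 + 2*(-27 + 3*(-4) + 3*1))*17)*(-5 + 2*(4 + 2)) = ((9 + 2*(-27 - 12 + 3))*17)*(-5 + 2*6) = ((9 + 2*(-36))*17)*(-5 + 12) = ((9 - 72)*17)*7 = -63*17*7 = -1071*7 = -7497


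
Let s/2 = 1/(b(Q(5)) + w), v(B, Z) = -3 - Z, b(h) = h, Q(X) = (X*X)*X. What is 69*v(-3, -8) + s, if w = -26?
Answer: 34157/99 ≈ 345.02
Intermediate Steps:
Q(X) = X³ (Q(X) = X²*X = X³)
s = 2/99 (s = 2/(5³ - 26) = 2/(125 - 26) = 2/99 ≈ 0.020202)
69*v(-3, -8) + s = 69*(-3 - 1*(-8)) + 2/99 = 69*(-3 + 8) + 2/99 = 69*5 + 2/99 = 345 + 2/99 = 34157/99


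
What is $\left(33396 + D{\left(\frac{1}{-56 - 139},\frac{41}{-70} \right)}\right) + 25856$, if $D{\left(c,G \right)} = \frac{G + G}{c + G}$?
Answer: $\frac{95576674}{1613} \approx 59254.0$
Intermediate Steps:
$D{\left(c,G \right)} = \frac{2 G}{G + c}$
$\left(33396 + D{\left(\frac{1}{-56 - 139},\frac{41}{-70} \right)}\right) + 25856 = \left(33396 + \frac{2 \frac{41}{-70}}{\frac{41}{-70} + \frac{1}{-56 - 139}}\right) + 25856 = \left(33396 + \frac{2 \cdot 41 \left(- \frac{1}{70}\right)}{41 \left(- \frac{1}{70}\right) + \frac{1}{-195}}\right) + 25856 = \left(33396 + 2 \left(- \frac{41}{70}\right) \frac{1}{- \frac{41}{70} - \frac{1}{195}}\right) + 25856 = \left(33396 + 2 \left(- \frac{41}{70}\right) \frac{1}{- \frac{1613}{2730}}\right) + 25856 = \left(33396 + 2 \left(- \frac{41}{70}\right) \left(- \frac{2730}{1613}\right)\right) + 25856 = \left(33396 + \frac{3198}{1613}\right) + 25856 = \frac{53870946}{1613} + 25856 = \frac{95576674}{1613}$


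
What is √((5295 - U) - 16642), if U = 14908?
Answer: I*√26255 ≈ 162.03*I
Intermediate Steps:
√((5295 - U) - 16642) = √((5295 - 1*14908) - 16642) = √((5295 - 14908) - 16642) = √(-9613 - 16642) = √(-26255) = I*√26255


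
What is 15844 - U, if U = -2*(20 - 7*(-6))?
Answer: 15968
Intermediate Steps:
U = -124 (U = -2*(20 + 42) = -2*62 = -124)
15844 - U = 15844 - 1*(-124) = 15844 + 124 = 15968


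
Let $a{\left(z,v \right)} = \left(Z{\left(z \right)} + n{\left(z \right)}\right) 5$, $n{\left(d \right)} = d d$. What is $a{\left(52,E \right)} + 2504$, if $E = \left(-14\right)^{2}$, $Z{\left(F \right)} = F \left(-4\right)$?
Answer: $14984$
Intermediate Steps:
$Z{\left(F \right)} = - 4 F$
$E = 196$
$n{\left(d \right)} = d^{2}$
$a{\left(z,v \right)} = - 20 z + 5 z^{2}$ ($a{\left(z,v \right)} = \left(- 4 z + z^{2}\right) 5 = \left(z^{2} - 4 z\right) 5 = - 20 z + 5 z^{2}$)
$a{\left(52,E \right)} + 2504 = 5 \cdot 52 \left(-4 + 52\right) + 2504 = 5 \cdot 52 \cdot 48 + 2504 = 12480 + 2504 = 14984$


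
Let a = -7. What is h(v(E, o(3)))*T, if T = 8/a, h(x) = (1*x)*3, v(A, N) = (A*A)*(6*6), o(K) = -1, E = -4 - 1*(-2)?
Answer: -3456/7 ≈ -493.71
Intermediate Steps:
E = -2 (E = -4 + 2 = -2)
v(A, N) = 36*A² (v(A, N) = A²*36 = 36*A²)
h(x) = 3*x (h(x) = x*3 = 3*x)
T = -8/7 (T = 8/(-7) = 8*(-⅐) = -8/7 ≈ -1.1429)
h(v(E, o(3)))*T = (3*(36*(-2)²))*(-8/7) = (3*(36*4))*(-8/7) = (3*144)*(-8/7) = 432*(-8/7) = -3456/7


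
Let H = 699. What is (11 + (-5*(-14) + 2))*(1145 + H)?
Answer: 153052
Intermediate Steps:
(11 + (-5*(-14) + 2))*(1145 + H) = (11 + (-5*(-14) + 2))*(1145 + 699) = (11 + (70 + 2))*1844 = (11 + 72)*1844 = 83*1844 = 153052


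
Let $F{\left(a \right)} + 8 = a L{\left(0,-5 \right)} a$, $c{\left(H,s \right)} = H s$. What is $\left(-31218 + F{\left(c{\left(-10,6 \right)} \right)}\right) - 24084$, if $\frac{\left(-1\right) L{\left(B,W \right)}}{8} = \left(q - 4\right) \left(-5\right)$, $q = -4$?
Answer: $-1207310$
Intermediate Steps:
$L{\left(B,W \right)} = -320$ ($L{\left(B,W \right)} = - 8 \left(-4 - 4\right) \left(-5\right) = - 8 \left(\left(-8\right) \left(-5\right)\right) = \left(-8\right) 40 = -320$)
$F{\left(a \right)} = -8 - 320 a^{2}$ ($F{\left(a \right)} = -8 + a \left(-320\right) a = -8 + - 320 a a = -8 - 320 a^{2}$)
$\left(-31218 + F{\left(c{\left(-10,6 \right)} \right)}\right) - 24084 = \left(-31218 - \left(8 + 320 \left(\left(-10\right) 6\right)^{2}\right)\right) - 24084 = \left(-31218 - \left(8 + 320 \left(-60\right)^{2}\right)\right) - 24084 = \left(-31218 - 1152008\right) - 24084 = -1183226 - 24084 = -1207310$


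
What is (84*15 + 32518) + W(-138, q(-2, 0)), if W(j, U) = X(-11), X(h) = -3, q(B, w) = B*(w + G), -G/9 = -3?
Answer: 33775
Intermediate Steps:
G = 27 (G = -9*(-3) = 27)
q(B, w) = B*(27 + w) (q(B, w) = B*(w + 27) = B*(27 + w))
W(j, U) = -3
(84*15 + 32518) + W(-138, q(-2, 0)) = (84*15 + 32518) - 3 = (1260 + 32518) - 3 = 33778 - 3 = 33775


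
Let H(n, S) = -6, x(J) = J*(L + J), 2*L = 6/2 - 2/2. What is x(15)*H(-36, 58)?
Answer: -1440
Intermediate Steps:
L = 1 (L = (6/2 - 2/2)/2 = (6*(½) - 2*½)/2 = (3 - 1)/2 = (½)*2 = 1)
x(J) = J*(1 + J)
x(15)*H(-36, 58) = (15*(1 + 15))*(-6) = (15*16)*(-6) = 240*(-6) = -1440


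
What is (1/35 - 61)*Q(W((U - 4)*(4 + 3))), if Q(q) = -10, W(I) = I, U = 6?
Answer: 4268/7 ≈ 609.71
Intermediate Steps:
(1/35 - 61)*Q(W((U - 4)*(4 + 3))) = (1/35 - 61)*(-10) = -2134/35*(-10) = 4268/7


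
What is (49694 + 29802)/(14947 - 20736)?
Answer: -79496/5789 ≈ -13.732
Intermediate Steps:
(49694 + 29802)/(14947 - 20736) = 79496/(-5789) = 79496*(-1/5789) = -79496/5789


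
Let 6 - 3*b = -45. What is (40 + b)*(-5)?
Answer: -285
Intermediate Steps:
b = 17 (b = 2 - 1/3*(-45) = 2 + 15 = 17)
(40 + b)*(-5) = (40 + 17)*(-5) = 57*(-5) = -285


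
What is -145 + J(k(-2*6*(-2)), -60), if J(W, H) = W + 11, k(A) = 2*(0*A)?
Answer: -134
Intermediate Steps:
k(A) = 0 (k(A) = 2*0 = 0)
J(W, H) = 11 + W
-145 + J(k(-2*6*(-2)), -60) = -145 + (11 + 0) = -145 + 11 = -134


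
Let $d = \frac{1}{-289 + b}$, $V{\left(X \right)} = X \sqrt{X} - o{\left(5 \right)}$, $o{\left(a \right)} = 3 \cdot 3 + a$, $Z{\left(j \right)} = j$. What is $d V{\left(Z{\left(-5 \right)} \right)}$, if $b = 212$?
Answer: $\frac{2}{11} + \frac{5 i \sqrt{5}}{77} \approx 0.18182 + 0.1452 i$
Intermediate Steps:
$o{\left(a \right)} = 9 + a$
$V{\left(X \right)} = -14 + X^{\frac{3}{2}}$ ($V{\left(X \right)} = X \sqrt{X} - \left(9 + 5\right) = X^{\frac{3}{2}} - 14 = -14 + X^{\frac{3}{2}}$)
$d = - \frac{1}{77}$ ($d = \frac{1}{-289 + 212} = \frac{1}{-77} = - \frac{1}{77} \approx -0.012987$)
$d V{\left(Z{\left(-5 \right)} \right)} = - \frac{-14 + \left(-5\right)^{\frac{3}{2}}}{77} = - \frac{-14 - 5 i \sqrt{5}}{77} = \frac{2}{11} + \frac{5 i \sqrt{5}}{77}$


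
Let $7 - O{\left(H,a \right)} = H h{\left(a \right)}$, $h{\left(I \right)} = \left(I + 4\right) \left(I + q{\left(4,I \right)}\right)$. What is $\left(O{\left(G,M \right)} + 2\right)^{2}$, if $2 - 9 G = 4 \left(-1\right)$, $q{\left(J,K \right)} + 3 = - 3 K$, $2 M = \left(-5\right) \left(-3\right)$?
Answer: $21609$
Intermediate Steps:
$M = \frac{15}{2}$ ($M = \frac{\left(-5\right) \left(-3\right)}{2} = \frac{1}{2} \cdot 15 = \frac{15}{2} \approx 7.5$)
$q{\left(J,K \right)} = -3 - 3 K$
$G = \frac{2}{3}$ ($G = \frac{2}{9} - \frac{4 \left(-1\right)}{9} = \frac{2}{9} - - \frac{4}{9} = \frac{2}{9} + \frac{4}{9} = \frac{2}{3} \approx 0.66667$)
$h{\left(I \right)} = \left(-3 - 2 I\right) \left(4 + I\right)$ ($h{\left(I \right)} = \left(I + 4\right) \left(I - \left(3 + 3 I\right)\right) = \left(4 + I\right) \left(-3 - 2 I\right) = \left(-3 - 2 I\right) \left(4 + I\right)$)
$O{\left(H,a \right)} = 7 - H \left(-12 - 11 a - 2 a^{2}\right)$
$\left(O{\left(G,M \right)} + 2\right)^{2} = \left(\left(7 + 12 \cdot \frac{2}{3} + 2 \cdot \frac{2}{3} \left(\frac{15}{2}\right)^{2} + 11 \cdot \frac{2}{3} \cdot \frac{15}{2}\right) + 2\right)^{2} = \left(\left(7 + 8 + 2 \cdot \frac{2}{3} \cdot \frac{225}{4} + 55\right) + 2\right)^{2} = \left(\left(7 + 8 + 75 + 55\right) + 2\right)^{2} = \left(145 + 2\right)^{2} = 147^{2} = 21609$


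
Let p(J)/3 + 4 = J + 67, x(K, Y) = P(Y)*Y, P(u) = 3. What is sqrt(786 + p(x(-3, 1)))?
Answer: 2*sqrt(246) ≈ 31.369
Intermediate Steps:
x(K, Y) = 3*Y
p(J) = 189 + 3*J (p(J) = -12 + 3*(J + 67) = -12 + 3*(67 + J) = -12 + (201 + 3*J) = 189 + 3*J)
sqrt(786 + p(x(-3, 1))) = sqrt(786 + (189 + 3*(3*1))) = sqrt(786 + (189 + 3*3)) = sqrt(786 + (189 + 9)) = sqrt(786 + 198) = sqrt(984) = 2*sqrt(246)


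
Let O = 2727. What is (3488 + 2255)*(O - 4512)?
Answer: -10251255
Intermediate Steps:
(3488 + 2255)*(O - 4512) = (3488 + 2255)*(2727 - 4512) = 5743*(-1785) = -10251255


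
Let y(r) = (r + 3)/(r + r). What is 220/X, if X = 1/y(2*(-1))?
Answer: -55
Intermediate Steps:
y(r) = (3 + r)/(2*r) (y(r) = (3 + r)/((2*r)) = (3 + r)*(1/(2*r)) = (3 + r)/(2*r))
X = -4 (X = 1/((3 + 2*(-1))/(2*((2*(-1))))) = 1/((½)*(3 - 2)/(-2)) = 1/((½)*(-½)*1) = 1/(-¼) = -4)
220/X = 220/(-4) = 220*(-¼) = -55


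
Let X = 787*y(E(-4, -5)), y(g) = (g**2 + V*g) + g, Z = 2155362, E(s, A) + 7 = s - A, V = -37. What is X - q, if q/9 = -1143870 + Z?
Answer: -8905104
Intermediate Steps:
E(s, A) = -7 + s - A (E(s, A) = -7 + (s - A) = -7 + s - A)
y(g) = g**2 - 36*g (y(g) = (g**2 - 37*g) + g = g**2 - 36*g)
X = 198324 (X = 787*((-7 - 4 - 1*(-5))*(-36 + (-7 - 4 - 1*(-5)))) = 787*((-7 - 4 + 5)*(-36 + (-7 - 4 + 5))) = 787*(-6*(-36 - 6)) = 787*(-6*(-42)) = 787*252 = 198324)
q = 9103428 (q = 9*(-1143870 + 2155362) = 9*1011492 = 9103428)
X - q = 198324 - 1*9103428 = 198324 - 9103428 = -8905104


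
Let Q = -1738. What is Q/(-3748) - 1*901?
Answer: -1687605/1874 ≈ -900.54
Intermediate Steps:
Q/(-3748) - 1*901 = -1738/(-3748) - 1*901 = -1738*(-1/3748) - 901 = 869/1874 - 901 = -1687605/1874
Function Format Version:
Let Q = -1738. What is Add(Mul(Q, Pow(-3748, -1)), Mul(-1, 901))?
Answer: Rational(-1687605, 1874) ≈ -900.54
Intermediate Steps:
Add(Mul(Q, Pow(-3748, -1)), Mul(-1, 901)) = Add(Mul(-1738, Pow(-3748, -1)), Mul(-1, 901)) = Add(Mul(-1738, Rational(-1, 3748)), -901) = Add(Rational(869, 1874), -901) = Rational(-1687605, 1874)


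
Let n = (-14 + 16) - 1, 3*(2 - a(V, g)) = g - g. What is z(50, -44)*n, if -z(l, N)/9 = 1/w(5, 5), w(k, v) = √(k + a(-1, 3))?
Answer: -9*√7/7 ≈ -3.4017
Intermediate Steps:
a(V, g) = 2 (a(V, g) = 2 - (g - g)/3 = 2 - ⅓*0 = 2 + 0 = 2)
w(k, v) = √(2 + k) (w(k, v) = √(k + 2) = √(2 + k))
n = 1 (n = 2 - 1 = 1)
z(l, N) = -9*√7/7 (z(l, N) = -9/√(2 + 5) = -9*√7/7)
z(50, -44)*n = -9*√7/7*1 = -9*√7/7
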